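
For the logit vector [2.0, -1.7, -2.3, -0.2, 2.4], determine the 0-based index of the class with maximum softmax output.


Softmax is a monotonic transformation, so it preserves the argmax.
We need to find the index of the maximum logit.
Index 0: 2.0
Index 1: -1.7
Index 2: -2.3
Index 3: -0.2
Index 4: 2.4
Maximum logit = 2.4 at index 4

4


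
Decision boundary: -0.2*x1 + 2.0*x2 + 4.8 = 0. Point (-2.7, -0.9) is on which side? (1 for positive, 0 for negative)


Compute -0.2 * -2.7 + 2.0 * -0.9 + 4.8
= 0.54 + -1.8 + 4.8
= 3.54
Since 3.54 >= 0, the point is on the positive side.

1


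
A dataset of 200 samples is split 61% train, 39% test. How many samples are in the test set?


Train samples = 200 * 61% = 122
Test samples = 200 - 122
= 78

78


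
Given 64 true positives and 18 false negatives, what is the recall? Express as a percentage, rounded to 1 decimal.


Recall = TP / (TP + FN) * 100
= 64 / (64 + 18)
= 64 / 82
= 0.7805
= 78.0%

78.0


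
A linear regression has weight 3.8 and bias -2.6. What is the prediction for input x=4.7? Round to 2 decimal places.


y = 3.8 * 4.7 + (-2.6)
= 17.86 + (-2.6)
= 15.26

15.26


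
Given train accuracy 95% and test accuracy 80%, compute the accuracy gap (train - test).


Gap = train_accuracy - test_accuracy
= 95 - 80
= 15%
This gap suggests the model is overfitting.

15


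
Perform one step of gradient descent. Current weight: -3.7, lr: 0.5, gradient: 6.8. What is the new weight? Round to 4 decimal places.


w_new = w_old - lr * gradient
= -3.7 - 0.5 * 6.8
= -3.7 - (3.4)
= -7.1000

-7.1000


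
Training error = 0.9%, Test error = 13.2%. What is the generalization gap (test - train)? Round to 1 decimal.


Generalization gap = test_error - train_error
= 13.2 - 0.9
= 12.3%
A large gap suggests overfitting.

12.3


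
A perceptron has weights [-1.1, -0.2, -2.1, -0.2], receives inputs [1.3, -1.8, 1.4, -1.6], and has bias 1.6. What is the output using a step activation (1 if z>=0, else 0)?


z = w . x + b
= -1.1*1.3 + -0.2*-1.8 + -2.1*1.4 + -0.2*-1.6 + 1.6
= -1.43 + 0.36 + -2.94 + 0.32 + 1.6
= -3.69 + 1.6
= -2.09
Since z = -2.09 < 0, output = 0

0


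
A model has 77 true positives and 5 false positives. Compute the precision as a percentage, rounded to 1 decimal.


Precision = TP / (TP + FP) * 100
= 77 / (77 + 5)
= 77 / 82
= 0.939
= 93.9%

93.9


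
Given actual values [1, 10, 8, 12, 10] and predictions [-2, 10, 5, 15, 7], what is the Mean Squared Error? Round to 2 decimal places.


Differences: [3, 0, 3, -3, 3]
Squared errors: [9, 0, 9, 9, 9]
Sum of squared errors = 36
MSE = 36 / 5 = 7.20

7.20


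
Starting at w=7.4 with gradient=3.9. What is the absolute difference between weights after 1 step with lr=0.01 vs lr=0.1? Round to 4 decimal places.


With lr=0.01: w_new = 7.4 - 0.01 * 3.9 = 7.361
With lr=0.1: w_new = 7.4 - 0.1 * 3.9 = 7.01
Absolute difference = |7.361 - 7.01|
= 0.3510

0.3510


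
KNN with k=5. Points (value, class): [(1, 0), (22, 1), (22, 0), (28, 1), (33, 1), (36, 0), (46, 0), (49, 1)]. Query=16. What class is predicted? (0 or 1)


Distances from query 16:
Point 22 (class 0): distance = 6
Point 22 (class 1): distance = 6
Point 28 (class 1): distance = 12
Point 1 (class 0): distance = 15
Point 33 (class 1): distance = 17
K=5 nearest neighbors: classes = [0, 1, 1, 0, 1]
Votes for class 1: 3 / 5
Majority vote => class 1

1


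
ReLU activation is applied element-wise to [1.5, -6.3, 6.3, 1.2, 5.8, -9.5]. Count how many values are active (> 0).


ReLU(x) = max(0, x) for each element:
ReLU(1.5) = 1.5
ReLU(-6.3) = 0
ReLU(6.3) = 6.3
ReLU(1.2) = 1.2
ReLU(5.8) = 5.8
ReLU(-9.5) = 0
Active neurons (>0): 4

4


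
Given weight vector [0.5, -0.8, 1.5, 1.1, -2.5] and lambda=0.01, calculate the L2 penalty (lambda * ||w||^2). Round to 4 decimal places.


Squaring each weight:
0.5^2 = 0.25
(-0.8)^2 = 0.64
1.5^2 = 2.25
1.1^2 = 1.21
(-2.5)^2 = 6.25
Sum of squares = 10.6
Penalty = 0.01 * 10.6 = 0.1060

0.1060


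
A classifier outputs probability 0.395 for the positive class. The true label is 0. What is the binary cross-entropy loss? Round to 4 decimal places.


For y=0: Loss = -log(1-p)
= -log(1 - 0.395)
= -log(0.605)
= -(-0.5025)
= 0.5025

0.5025


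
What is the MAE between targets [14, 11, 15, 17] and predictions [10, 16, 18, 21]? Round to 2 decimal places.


Absolute errors: [4, 5, 3, 4]
Sum of absolute errors = 16
MAE = 16 / 4 = 4.00

4.00


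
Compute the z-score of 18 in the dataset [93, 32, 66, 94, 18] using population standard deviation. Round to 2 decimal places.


Mean = (93 + 32 + 66 + 94 + 18) / 5 = 60.6
Variance = sum((x_i - mean)^2) / n = 965.44
Std = sqrt(965.44) = 31.0715
Z = (x - mean) / std
= (18 - 60.6) / 31.0715
= -42.6 / 31.0715
= -1.37

-1.37


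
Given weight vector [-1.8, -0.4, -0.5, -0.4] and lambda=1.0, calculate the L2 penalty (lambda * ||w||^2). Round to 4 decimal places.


Squaring each weight:
(-1.8)^2 = 3.24
(-0.4)^2 = 0.16
(-0.5)^2 = 0.25
(-0.4)^2 = 0.16
Sum of squares = 3.81
Penalty = 1.0 * 3.81 = 3.8100

3.8100


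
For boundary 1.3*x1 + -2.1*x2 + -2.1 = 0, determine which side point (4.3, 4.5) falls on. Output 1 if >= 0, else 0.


Compute 1.3 * 4.3 + -2.1 * 4.5 + -2.1
= 5.59 + -9.45 + -2.1
= -5.96
Since -5.96 < 0, the point is on the negative side.

0


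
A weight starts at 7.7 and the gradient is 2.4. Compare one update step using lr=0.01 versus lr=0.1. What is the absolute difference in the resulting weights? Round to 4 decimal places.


With lr=0.01: w_new = 7.7 - 0.01 * 2.4 = 7.676
With lr=0.1: w_new = 7.7 - 0.1 * 2.4 = 7.46
Absolute difference = |7.676 - 7.46|
= 0.2160

0.2160


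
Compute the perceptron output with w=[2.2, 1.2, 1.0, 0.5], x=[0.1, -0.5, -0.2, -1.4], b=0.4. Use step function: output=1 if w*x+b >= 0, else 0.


z = w . x + b
= 2.2*0.1 + 1.2*-0.5 + 1.0*-0.2 + 0.5*-1.4 + 0.4
= 0.22 + -0.6 + -0.2 + -0.7 + 0.4
= -1.28 + 0.4
= -0.88
Since z = -0.88 < 0, output = 0

0


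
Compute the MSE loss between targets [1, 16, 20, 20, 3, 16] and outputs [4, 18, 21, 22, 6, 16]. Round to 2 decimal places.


Differences: [-3, -2, -1, -2, -3, 0]
Squared errors: [9, 4, 1, 4, 9, 0]
Sum of squared errors = 27
MSE = 27 / 6 = 4.50

4.50


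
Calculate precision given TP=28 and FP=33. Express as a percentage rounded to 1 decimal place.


Precision = TP / (TP + FP) * 100
= 28 / (28 + 33)
= 28 / 61
= 0.459
= 45.9%

45.9


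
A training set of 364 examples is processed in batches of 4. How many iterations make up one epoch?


Iterations per epoch = dataset_size / batch_size
= 364 / 4
= 91

91


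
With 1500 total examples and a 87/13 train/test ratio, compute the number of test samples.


Train samples = 1500 * 87% = 1305
Test samples = 1500 - 1305
= 195

195


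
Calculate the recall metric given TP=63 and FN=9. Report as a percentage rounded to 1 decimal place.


Recall = TP / (TP + FN) * 100
= 63 / (63 + 9)
= 63 / 72
= 0.875
= 87.5%

87.5


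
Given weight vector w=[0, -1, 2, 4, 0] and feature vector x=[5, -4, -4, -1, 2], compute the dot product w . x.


Element-wise products:
0 * 5 = 0
-1 * -4 = 4
2 * -4 = -8
4 * -1 = -4
0 * 2 = 0
Sum = 0 + 4 + -8 + -4 + 0
= -8

-8


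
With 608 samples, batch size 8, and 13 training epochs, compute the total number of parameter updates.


Iterations per epoch = 608 / 8 = 76
Total updates = iterations_per_epoch * epochs
= 76 * 13
= 988

988


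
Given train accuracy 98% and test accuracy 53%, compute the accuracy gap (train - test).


Gap = train_accuracy - test_accuracy
= 98 - 53
= 45%
This large gap strongly indicates overfitting.

45


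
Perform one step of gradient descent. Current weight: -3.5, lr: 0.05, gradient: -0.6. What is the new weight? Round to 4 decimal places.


w_new = w_old - lr * gradient
= -3.5 - 0.05 * -0.6
= -3.5 - (-0.03)
= -3.4700

-3.4700


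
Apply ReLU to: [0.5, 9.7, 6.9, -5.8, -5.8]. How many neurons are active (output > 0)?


ReLU(x) = max(0, x) for each element:
ReLU(0.5) = 0.5
ReLU(9.7) = 9.7
ReLU(6.9) = 6.9
ReLU(-5.8) = 0
ReLU(-5.8) = 0
Active neurons (>0): 3

3


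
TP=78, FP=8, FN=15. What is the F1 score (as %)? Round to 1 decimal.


Precision = TP / (TP + FP) = 78 / 86 = 0.907
Recall = TP / (TP + FN) = 78 / 93 = 0.8387
F1 = 2 * P * R / (P + R)
= 2 * 0.907 * 0.8387 / (0.907 + 0.8387)
= 1.5214 / 1.7457
= 0.8715
As percentage: 87.2%

87.2


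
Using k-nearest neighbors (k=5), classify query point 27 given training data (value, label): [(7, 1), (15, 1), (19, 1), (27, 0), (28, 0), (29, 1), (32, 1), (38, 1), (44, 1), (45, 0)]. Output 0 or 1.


Distances from query 27:
Point 27 (class 0): distance = 0
Point 28 (class 0): distance = 1
Point 29 (class 1): distance = 2
Point 32 (class 1): distance = 5
Point 19 (class 1): distance = 8
K=5 nearest neighbors: classes = [0, 0, 1, 1, 1]
Votes for class 1: 3 / 5
Majority vote => class 1

1


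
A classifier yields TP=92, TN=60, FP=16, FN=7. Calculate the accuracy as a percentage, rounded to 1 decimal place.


Accuracy = (TP + TN) / (TP + TN + FP + FN) * 100
= (92 + 60) / (92 + 60 + 16 + 7)
= 152 / 175
= 0.8686
= 86.9%

86.9


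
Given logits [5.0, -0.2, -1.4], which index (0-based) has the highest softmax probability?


Softmax is a monotonic transformation, so it preserves the argmax.
We need to find the index of the maximum logit.
Index 0: 5.0
Index 1: -0.2
Index 2: -1.4
Maximum logit = 5.0 at index 0

0


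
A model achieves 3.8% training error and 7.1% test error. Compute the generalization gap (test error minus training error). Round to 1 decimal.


Generalization gap = test_error - train_error
= 7.1 - 3.8
= 3.3%
A moderate gap.

3.3


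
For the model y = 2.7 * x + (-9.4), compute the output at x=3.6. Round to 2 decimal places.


y = 2.7 * 3.6 + (-9.4)
= 9.72 + (-9.4)
= 0.32

0.32


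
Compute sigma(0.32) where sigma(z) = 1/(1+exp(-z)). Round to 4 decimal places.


sigmoid(z) = 1 / (1 + exp(-z))
exp(-(0.32)) = exp(-0.32) = 0.7261
1 + 0.7261 = 1.7261
1 / 1.7261 = 0.5793

0.5793


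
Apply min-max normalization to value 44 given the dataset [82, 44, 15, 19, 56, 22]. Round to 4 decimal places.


Min = 15, Max = 82
Range = 82 - 15 = 67
Scaled = (x - min) / (max - min)
= (44 - 15) / 67
= 29 / 67
= 0.4328

0.4328


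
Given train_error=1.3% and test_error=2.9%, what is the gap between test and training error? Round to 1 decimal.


Generalization gap = test_error - train_error
= 2.9 - 1.3
= 1.6%
A small gap suggests good generalization.

1.6


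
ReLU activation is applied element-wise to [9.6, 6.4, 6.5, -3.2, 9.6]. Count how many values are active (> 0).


ReLU(x) = max(0, x) for each element:
ReLU(9.6) = 9.6
ReLU(6.4) = 6.4
ReLU(6.5) = 6.5
ReLU(-3.2) = 0
ReLU(9.6) = 9.6
Active neurons (>0): 4

4


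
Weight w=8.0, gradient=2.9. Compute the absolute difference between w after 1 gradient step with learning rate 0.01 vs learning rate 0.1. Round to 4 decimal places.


With lr=0.01: w_new = 8.0 - 0.01 * 2.9 = 7.971
With lr=0.1: w_new = 8.0 - 0.1 * 2.9 = 7.71
Absolute difference = |7.971 - 7.71|
= 0.2610

0.2610


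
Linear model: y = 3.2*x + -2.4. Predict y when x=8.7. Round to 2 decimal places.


y = 3.2 * 8.7 + (-2.4)
= 27.84 + (-2.4)
= 25.44

25.44


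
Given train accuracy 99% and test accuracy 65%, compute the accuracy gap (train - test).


Gap = train_accuracy - test_accuracy
= 99 - 65
= 34%
This large gap strongly indicates overfitting.

34


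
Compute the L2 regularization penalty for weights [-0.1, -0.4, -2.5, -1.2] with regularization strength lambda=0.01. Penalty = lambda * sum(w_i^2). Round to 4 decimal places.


Squaring each weight:
(-0.1)^2 = 0.01
(-0.4)^2 = 0.16
(-2.5)^2 = 6.25
(-1.2)^2 = 1.44
Sum of squares = 7.86
Penalty = 0.01 * 7.86 = 0.0786

0.0786


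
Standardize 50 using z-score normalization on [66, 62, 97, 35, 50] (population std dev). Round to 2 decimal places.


Mean = (66 + 62 + 97 + 35 + 50) / 5 = 62.0
Variance = sum((x_i - mean)^2) / n = 422.8
Std = sqrt(422.8) = 20.5621
Z = (x - mean) / std
= (50 - 62.0) / 20.5621
= -12.0 / 20.5621
= -0.58

-0.58


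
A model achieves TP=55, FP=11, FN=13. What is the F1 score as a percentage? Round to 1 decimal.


Precision = TP / (TP + FP) = 55 / 66 = 0.8333
Recall = TP / (TP + FN) = 55 / 68 = 0.8088
F1 = 2 * P * R / (P + R)
= 2 * 0.8333 * 0.8088 / (0.8333 + 0.8088)
= 1.348 / 1.6422
= 0.8209
As percentage: 82.1%

82.1


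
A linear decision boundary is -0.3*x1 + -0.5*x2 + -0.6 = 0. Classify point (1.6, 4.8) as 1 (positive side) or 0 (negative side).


Compute -0.3 * 1.6 + -0.5 * 4.8 + -0.6
= -0.48 + -2.4 + -0.6
= -3.48
Since -3.48 < 0, the point is on the negative side.

0


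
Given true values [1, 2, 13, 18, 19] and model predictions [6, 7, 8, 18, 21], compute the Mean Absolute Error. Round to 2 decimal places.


Absolute errors: [5, 5, 5, 0, 2]
Sum of absolute errors = 17
MAE = 17 / 5 = 3.40

3.40


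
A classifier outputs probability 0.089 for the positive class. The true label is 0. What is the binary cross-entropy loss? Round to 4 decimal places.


For y=0: Loss = -log(1-p)
= -log(1 - 0.089)
= -log(0.911)
= -(-0.0932)
= 0.0932

0.0932


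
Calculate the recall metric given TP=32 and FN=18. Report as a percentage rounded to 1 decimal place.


Recall = TP / (TP + FN) * 100
= 32 / (32 + 18)
= 32 / 50
= 0.64
= 64.0%

64.0


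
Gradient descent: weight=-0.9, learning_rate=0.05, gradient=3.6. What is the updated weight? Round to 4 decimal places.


w_new = w_old - lr * gradient
= -0.9 - 0.05 * 3.6
= -0.9 - (0.18)
= -1.0800

-1.0800


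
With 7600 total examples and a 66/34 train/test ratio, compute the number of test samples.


Train samples = 7600 * 66% = 5016
Test samples = 7600 - 5016
= 2584

2584


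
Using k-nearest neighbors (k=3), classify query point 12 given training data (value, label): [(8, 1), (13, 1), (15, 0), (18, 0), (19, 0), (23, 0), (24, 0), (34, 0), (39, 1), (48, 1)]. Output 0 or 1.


Distances from query 12:
Point 13 (class 1): distance = 1
Point 15 (class 0): distance = 3
Point 8 (class 1): distance = 4
K=3 nearest neighbors: classes = [1, 0, 1]
Votes for class 1: 2 / 3
Majority vote => class 1

1


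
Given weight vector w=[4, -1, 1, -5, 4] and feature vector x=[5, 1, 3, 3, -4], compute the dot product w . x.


Element-wise products:
4 * 5 = 20
-1 * 1 = -1
1 * 3 = 3
-5 * 3 = -15
4 * -4 = -16
Sum = 20 + -1 + 3 + -15 + -16
= -9

-9


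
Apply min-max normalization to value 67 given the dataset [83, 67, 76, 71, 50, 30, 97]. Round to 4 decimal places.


Min = 30, Max = 97
Range = 97 - 30 = 67
Scaled = (x - min) / (max - min)
= (67 - 30) / 67
= 37 / 67
= 0.5522

0.5522


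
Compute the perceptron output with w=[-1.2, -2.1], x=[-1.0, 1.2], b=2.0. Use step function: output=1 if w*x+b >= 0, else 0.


z = w . x + b
= -1.2*-1.0 + -2.1*1.2 + 2.0
= 1.2 + -2.52 + 2.0
= -1.32 + 2.0
= 0.68
Since z = 0.68 >= 0, output = 1

1


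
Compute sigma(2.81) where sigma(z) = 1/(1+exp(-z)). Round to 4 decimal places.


sigmoid(z) = 1 / (1 + exp(-z))
exp(-(2.81)) = exp(-2.81) = 0.0602
1 + 0.0602 = 1.0602
1 / 1.0602 = 0.9432

0.9432


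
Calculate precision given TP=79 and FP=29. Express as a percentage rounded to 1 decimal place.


Precision = TP / (TP + FP) * 100
= 79 / (79 + 29)
= 79 / 108
= 0.7315
= 73.1%

73.1


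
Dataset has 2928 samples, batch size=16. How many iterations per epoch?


Iterations per epoch = dataset_size / batch_size
= 2928 / 16
= 183

183


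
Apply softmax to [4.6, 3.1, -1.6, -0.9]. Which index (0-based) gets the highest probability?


Softmax is a monotonic transformation, so it preserves the argmax.
We need to find the index of the maximum logit.
Index 0: 4.6
Index 1: 3.1
Index 2: -1.6
Index 3: -0.9
Maximum logit = 4.6 at index 0

0


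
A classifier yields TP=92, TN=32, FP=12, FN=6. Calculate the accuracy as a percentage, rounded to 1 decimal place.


Accuracy = (TP + TN) / (TP + TN + FP + FN) * 100
= (92 + 32) / (92 + 32 + 12 + 6)
= 124 / 142
= 0.8732
= 87.3%

87.3


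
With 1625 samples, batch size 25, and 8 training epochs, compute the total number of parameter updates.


Iterations per epoch = 1625 / 25 = 65
Total updates = iterations_per_epoch * epochs
= 65 * 8
= 520

520


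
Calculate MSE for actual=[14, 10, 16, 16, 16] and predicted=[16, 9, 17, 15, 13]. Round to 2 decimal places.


Differences: [-2, 1, -1, 1, 3]
Squared errors: [4, 1, 1, 1, 9]
Sum of squared errors = 16
MSE = 16 / 5 = 3.20

3.20


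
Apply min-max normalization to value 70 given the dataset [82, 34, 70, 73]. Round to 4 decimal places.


Min = 34, Max = 82
Range = 82 - 34 = 48
Scaled = (x - min) / (max - min)
= (70 - 34) / 48
= 36 / 48
= 0.7500

0.7500


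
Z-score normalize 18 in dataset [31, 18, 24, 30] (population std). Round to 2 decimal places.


Mean = (31 + 18 + 24 + 30) / 4 = 25.75
Variance = sum((x_i - mean)^2) / n = 27.1875
Std = sqrt(27.1875) = 5.2142
Z = (x - mean) / std
= (18 - 25.75) / 5.2142
= -7.75 / 5.2142
= -1.49

-1.49


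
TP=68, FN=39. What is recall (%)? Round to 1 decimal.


Recall = TP / (TP + FN) * 100
= 68 / (68 + 39)
= 68 / 107
= 0.6355
= 63.6%

63.6


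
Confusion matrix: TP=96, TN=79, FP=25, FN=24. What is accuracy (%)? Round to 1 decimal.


Accuracy = (TP + TN) / (TP + TN + FP + FN) * 100
= (96 + 79) / (96 + 79 + 25 + 24)
= 175 / 224
= 0.7812
= 78.1%

78.1


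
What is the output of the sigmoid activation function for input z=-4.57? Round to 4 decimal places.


sigmoid(z) = 1 / (1 + exp(-z))
exp(-(-4.57)) = exp(4.57) = 96.5441
1 + 96.5441 = 97.5441
1 / 97.5441 = 0.0103

0.0103


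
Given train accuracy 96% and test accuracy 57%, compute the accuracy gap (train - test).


Gap = train_accuracy - test_accuracy
= 96 - 57
= 39%
This large gap strongly indicates overfitting.

39


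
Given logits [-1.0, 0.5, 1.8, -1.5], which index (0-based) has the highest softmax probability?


Softmax is a monotonic transformation, so it preserves the argmax.
We need to find the index of the maximum logit.
Index 0: -1.0
Index 1: 0.5
Index 2: 1.8
Index 3: -1.5
Maximum logit = 1.8 at index 2

2


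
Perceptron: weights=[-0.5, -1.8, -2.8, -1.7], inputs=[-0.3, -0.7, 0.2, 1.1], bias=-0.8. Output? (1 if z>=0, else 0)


z = w . x + b
= -0.5*-0.3 + -1.8*-0.7 + -2.8*0.2 + -1.7*1.1 + -0.8
= 0.15 + 1.26 + -0.56 + -1.87 + -0.8
= -1.02 + -0.8
= -1.82
Since z = -1.82 < 0, output = 0

0


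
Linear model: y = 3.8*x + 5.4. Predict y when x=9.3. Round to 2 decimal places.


y = 3.8 * 9.3 + (5.4)
= 35.34 + (5.4)
= 40.74

40.74


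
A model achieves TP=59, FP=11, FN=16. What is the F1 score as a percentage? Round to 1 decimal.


Precision = TP / (TP + FP) = 59 / 70 = 0.8429
Recall = TP / (TP + FN) = 59 / 75 = 0.7867
F1 = 2 * P * R / (P + R)
= 2 * 0.8429 * 0.7867 / (0.8429 + 0.7867)
= 1.3261 / 1.6295
= 0.8138
As percentage: 81.4%

81.4


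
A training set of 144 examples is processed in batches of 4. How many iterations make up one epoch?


Iterations per epoch = dataset_size / batch_size
= 144 / 4
= 36

36


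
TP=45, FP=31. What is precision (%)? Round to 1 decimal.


Precision = TP / (TP + FP) * 100
= 45 / (45 + 31)
= 45 / 76
= 0.5921
= 59.2%

59.2


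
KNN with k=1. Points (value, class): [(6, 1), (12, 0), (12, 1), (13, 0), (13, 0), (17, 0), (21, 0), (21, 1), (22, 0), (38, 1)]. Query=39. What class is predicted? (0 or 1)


Distances from query 39:
Point 38 (class 1): distance = 1
K=1 nearest neighbors: classes = [1]
Votes for class 1: 1 / 1
Majority vote => class 1

1


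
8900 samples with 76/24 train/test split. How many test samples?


Train samples = 8900 * 76% = 6764
Test samples = 8900 - 6764
= 2136

2136


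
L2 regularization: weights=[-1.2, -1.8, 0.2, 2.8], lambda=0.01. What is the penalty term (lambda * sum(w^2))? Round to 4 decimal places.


Squaring each weight:
(-1.2)^2 = 1.44
(-1.8)^2 = 3.24
0.2^2 = 0.04
2.8^2 = 7.84
Sum of squares = 12.56
Penalty = 0.01 * 12.56 = 0.1256

0.1256


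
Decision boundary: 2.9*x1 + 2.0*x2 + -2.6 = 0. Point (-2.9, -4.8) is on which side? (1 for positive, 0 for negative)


Compute 2.9 * -2.9 + 2.0 * -4.8 + -2.6
= -8.41 + -9.6 + -2.6
= -20.61
Since -20.61 < 0, the point is on the negative side.

0


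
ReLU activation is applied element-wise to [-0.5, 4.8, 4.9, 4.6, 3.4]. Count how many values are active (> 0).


ReLU(x) = max(0, x) for each element:
ReLU(-0.5) = 0
ReLU(4.8) = 4.8
ReLU(4.9) = 4.9
ReLU(4.6) = 4.6
ReLU(3.4) = 3.4
Active neurons (>0): 4

4


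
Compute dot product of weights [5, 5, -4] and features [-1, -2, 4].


Element-wise products:
5 * -1 = -5
5 * -2 = -10
-4 * 4 = -16
Sum = -5 + -10 + -16
= -31

-31


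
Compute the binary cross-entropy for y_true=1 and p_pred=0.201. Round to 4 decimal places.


For y=1: Loss = -log(p)
= -log(0.201)
= -(-1.6045)
= 1.6045

1.6045


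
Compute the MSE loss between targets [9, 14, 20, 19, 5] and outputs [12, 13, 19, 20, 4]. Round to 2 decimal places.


Differences: [-3, 1, 1, -1, 1]
Squared errors: [9, 1, 1, 1, 1]
Sum of squared errors = 13
MSE = 13 / 5 = 2.60

2.60


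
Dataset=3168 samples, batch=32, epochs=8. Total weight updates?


Iterations per epoch = 3168 / 32 = 99
Total updates = iterations_per_epoch * epochs
= 99 * 8
= 792

792


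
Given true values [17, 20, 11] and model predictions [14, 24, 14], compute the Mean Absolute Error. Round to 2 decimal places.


Absolute errors: [3, 4, 3]
Sum of absolute errors = 10
MAE = 10 / 3 = 3.33

3.33


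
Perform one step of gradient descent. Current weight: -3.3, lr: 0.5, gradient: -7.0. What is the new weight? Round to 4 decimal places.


w_new = w_old - lr * gradient
= -3.3 - 0.5 * -7.0
= -3.3 - (-3.5)
= 0.2000

0.2000


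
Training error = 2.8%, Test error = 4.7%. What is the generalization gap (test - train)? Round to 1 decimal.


Generalization gap = test_error - train_error
= 4.7 - 2.8
= 1.9%
A small gap suggests good generalization.

1.9


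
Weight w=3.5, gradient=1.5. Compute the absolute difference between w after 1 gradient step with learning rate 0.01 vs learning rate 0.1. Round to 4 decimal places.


With lr=0.01: w_new = 3.5 - 0.01 * 1.5 = 3.485
With lr=0.1: w_new = 3.5 - 0.1 * 1.5 = 3.35
Absolute difference = |3.485 - 3.35|
= 0.1350

0.1350


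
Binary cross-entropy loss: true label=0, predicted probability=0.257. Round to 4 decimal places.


For y=0: Loss = -log(1-p)
= -log(1 - 0.257)
= -log(0.743)
= -(-0.2971)
= 0.2971

0.2971


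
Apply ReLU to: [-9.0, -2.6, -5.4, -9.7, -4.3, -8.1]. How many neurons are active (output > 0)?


ReLU(x) = max(0, x) for each element:
ReLU(-9.0) = 0
ReLU(-2.6) = 0
ReLU(-5.4) = 0
ReLU(-9.7) = 0
ReLU(-4.3) = 0
ReLU(-8.1) = 0
Active neurons (>0): 0

0


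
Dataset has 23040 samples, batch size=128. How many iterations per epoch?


Iterations per epoch = dataset_size / batch_size
= 23040 / 128
= 180

180


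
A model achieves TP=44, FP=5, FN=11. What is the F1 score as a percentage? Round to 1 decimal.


Precision = TP / (TP + FP) = 44 / 49 = 0.898
Recall = TP / (TP + FN) = 44 / 55 = 0.8
F1 = 2 * P * R / (P + R)
= 2 * 0.898 * 0.8 / (0.898 + 0.8)
= 1.4367 / 1.698
= 0.8462
As percentage: 84.6%

84.6


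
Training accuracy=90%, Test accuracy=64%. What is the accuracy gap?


Gap = train_accuracy - test_accuracy
= 90 - 64
= 26%
This large gap strongly indicates overfitting.

26


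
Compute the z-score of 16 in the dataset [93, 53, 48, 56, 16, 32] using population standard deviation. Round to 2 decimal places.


Mean = (93 + 53 + 48 + 56 + 16 + 32) / 6 = 49.6667
Variance = sum((x_i - mean)^2) / n = 562.8889
Std = sqrt(562.8889) = 23.7253
Z = (x - mean) / std
= (16 - 49.6667) / 23.7253
= -33.6667 / 23.7253
= -1.42

-1.42


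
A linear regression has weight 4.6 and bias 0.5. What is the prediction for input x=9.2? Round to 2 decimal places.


y = 4.6 * 9.2 + (0.5)
= 42.32 + (0.5)
= 42.82

42.82


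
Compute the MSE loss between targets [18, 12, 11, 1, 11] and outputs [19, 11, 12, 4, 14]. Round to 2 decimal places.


Differences: [-1, 1, -1, -3, -3]
Squared errors: [1, 1, 1, 9, 9]
Sum of squared errors = 21
MSE = 21 / 5 = 4.20

4.20


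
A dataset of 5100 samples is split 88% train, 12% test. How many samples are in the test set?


Train samples = 5100 * 88% = 4488
Test samples = 5100 - 4488
= 612

612


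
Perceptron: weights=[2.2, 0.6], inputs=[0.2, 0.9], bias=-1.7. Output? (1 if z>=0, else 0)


z = w . x + b
= 2.2*0.2 + 0.6*0.9 + -1.7
= 0.44 + 0.54 + -1.7
= 0.98 + -1.7
= -0.72
Since z = -0.72 < 0, output = 0

0


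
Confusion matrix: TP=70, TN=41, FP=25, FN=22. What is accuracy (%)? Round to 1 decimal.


Accuracy = (TP + TN) / (TP + TN + FP + FN) * 100
= (70 + 41) / (70 + 41 + 25 + 22)
= 111 / 158
= 0.7025
= 70.3%

70.3


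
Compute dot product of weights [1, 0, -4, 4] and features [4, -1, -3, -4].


Element-wise products:
1 * 4 = 4
0 * -1 = 0
-4 * -3 = 12
4 * -4 = -16
Sum = 4 + 0 + 12 + -16
= 0

0


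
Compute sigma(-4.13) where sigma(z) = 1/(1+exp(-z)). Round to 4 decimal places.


sigmoid(z) = 1 / (1 + exp(-z))
exp(-(-4.13)) = exp(4.13) = 62.1779
1 + 62.1779 = 63.1779
1 / 63.1779 = 0.0158

0.0158


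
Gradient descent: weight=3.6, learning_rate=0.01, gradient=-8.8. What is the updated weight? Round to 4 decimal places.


w_new = w_old - lr * gradient
= 3.6 - 0.01 * -8.8
= 3.6 - (-0.088)
= 3.6880

3.6880


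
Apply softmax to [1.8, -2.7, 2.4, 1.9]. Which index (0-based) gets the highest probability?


Softmax is a monotonic transformation, so it preserves the argmax.
We need to find the index of the maximum logit.
Index 0: 1.8
Index 1: -2.7
Index 2: 2.4
Index 3: 1.9
Maximum logit = 2.4 at index 2

2


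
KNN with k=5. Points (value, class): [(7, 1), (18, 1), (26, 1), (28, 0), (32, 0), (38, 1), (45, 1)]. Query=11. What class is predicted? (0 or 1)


Distances from query 11:
Point 7 (class 1): distance = 4
Point 18 (class 1): distance = 7
Point 26 (class 1): distance = 15
Point 28 (class 0): distance = 17
Point 32 (class 0): distance = 21
K=5 nearest neighbors: classes = [1, 1, 1, 0, 0]
Votes for class 1: 3 / 5
Majority vote => class 1

1


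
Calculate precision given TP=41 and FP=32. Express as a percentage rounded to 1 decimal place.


Precision = TP / (TP + FP) * 100
= 41 / (41 + 32)
= 41 / 73
= 0.5616
= 56.2%

56.2


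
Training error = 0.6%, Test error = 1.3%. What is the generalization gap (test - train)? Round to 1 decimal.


Generalization gap = test_error - train_error
= 1.3 - 0.6
= 0.7%
A small gap suggests good generalization.

0.7


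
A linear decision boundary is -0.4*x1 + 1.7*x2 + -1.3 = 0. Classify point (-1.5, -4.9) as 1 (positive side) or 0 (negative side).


Compute -0.4 * -1.5 + 1.7 * -4.9 + -1.3
= 0.6 + -8.33 + -1.3
= -9.03
Since -9.03 < 0, the point is on the negative side.

0


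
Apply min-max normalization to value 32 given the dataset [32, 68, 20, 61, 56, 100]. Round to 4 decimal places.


Min = 20, Max = 100
Range = 100 - 20 = 80
Scaled = (x - min) / (max - min)
= (32 - 20) / 80
= 12 / 80
= 0.1500

0.1500


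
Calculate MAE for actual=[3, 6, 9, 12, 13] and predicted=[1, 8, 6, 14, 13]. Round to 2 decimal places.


Absolute errors: [2, 2, 3, 2, 0]
Sum of absolute errors = 9
MAE = 9 / 5 = 1.80

1.80


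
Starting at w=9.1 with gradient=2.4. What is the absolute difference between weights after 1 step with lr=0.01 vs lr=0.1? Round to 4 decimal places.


With lr=0.01: w_new = 9.1 - 0.01 * 2.4 = 9.076
With lr=0.1: w_new = 9.1 - 0.1 * 2.4 = 8.86
Absolute difference = |9.076 - 8.86|
= 0.2160

0.2160


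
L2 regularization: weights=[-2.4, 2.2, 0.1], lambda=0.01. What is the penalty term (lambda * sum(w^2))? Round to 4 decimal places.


Squaring each weight:
(-2.4)^2 = 5.76
2.2^2 = 4.84
0.1^2 = 0.01
Sum of squares = 10.61
Penalty = 0.01 * 10.61 = 0.1061

0.1061


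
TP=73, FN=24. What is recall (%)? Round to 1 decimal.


Recall = TP / (TP + FN) * 100
= 73 / (73 + 24)
= 73 / 97
= 0.7526
= 75.3%

75.3


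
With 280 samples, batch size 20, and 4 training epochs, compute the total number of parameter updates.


Iterations per epoch = 280 / 20 = 14
Total updates = iterations_per_epoch * epochs
= 14 * 4
= 56

56


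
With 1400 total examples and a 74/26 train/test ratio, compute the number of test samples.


Train samples = 1400 * 74% = 1036
Test samples = 1400 - 1036
= 364

364


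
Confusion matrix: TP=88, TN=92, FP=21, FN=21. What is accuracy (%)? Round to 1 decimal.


Accuracy = (TP + TN) / (TP + TN + FP + FN) * 100
= (88 + 92) / (88 + 92 + 21 + 21)
= 180 / 222
= 0.8108
= 81.1%

81.1


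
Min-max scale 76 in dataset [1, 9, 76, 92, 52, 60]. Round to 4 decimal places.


Min = 1, Max = 92
Range = 92 - 1 = 91
Scaled = (x - min) / (max - min)
= (76 - 1) / 91
= 75 / 91
= 0.8242

0.8242


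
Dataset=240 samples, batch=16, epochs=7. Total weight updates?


Iterations per epoch = 240 / 16 = 15
Total updates = iterations_per_epoch * epochs
= 15 * 7
= 105

105


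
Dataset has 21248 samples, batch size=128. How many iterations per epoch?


Iterations per epoch = dataset_size / batch_size
= 21248 / 128
= 166

166


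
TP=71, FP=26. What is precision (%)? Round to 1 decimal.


Precision = TP / (TP + FP) * 100
= 71 / (71 + 26)
= 71 / 97
= 0.732
= 73.2%

73.2


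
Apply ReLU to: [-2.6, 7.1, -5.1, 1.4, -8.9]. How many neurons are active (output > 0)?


ReLU(x) = max(0, x) for each element:
ReLU(-2.6) = 0
ReLU(7.1) = 7.1
ReLU(-5.1) = 0
ReLU(1.4) = 1.4
ReLU(-8.9) = 0
Active neurons (>0): 2

2


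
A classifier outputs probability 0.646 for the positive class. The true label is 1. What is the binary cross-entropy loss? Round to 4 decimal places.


For y=1: Loss = -log(p)
= -log(0.646)
= -(-0.437)
= 0.4370

0.4370


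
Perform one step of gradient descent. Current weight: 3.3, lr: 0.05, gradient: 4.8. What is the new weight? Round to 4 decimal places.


w_new = w_old - lr * gradient
= 3.3 - 0.05 * 4.8
= 3.3 - (0.24)
= 3.0600

3.0600


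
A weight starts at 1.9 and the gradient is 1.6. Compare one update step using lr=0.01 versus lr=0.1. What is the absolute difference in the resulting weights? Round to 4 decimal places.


With lr=0.01: w_new = 1.9 - 0.01 * 1.6 = 1.884
With lr=0.1: w_new = 1.9 - 0.1 * 1.6 = 1.74
Absolute difference = |1.884 - 1.74|
= 0.1440

0.1440


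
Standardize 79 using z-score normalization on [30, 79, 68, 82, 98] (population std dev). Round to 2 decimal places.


Mean = (30 + 79 + 68 + 82 + 98) / 5 = 71.4
Variance = sum((x_i - mean)^2) / n = 520.64
Std = sqrt(520.64) = 22.8175
Z = (x - mean) / std
= (79 - 71.4) / 22.8175
= 7.6 / 22.8175
= 0.33

0.33


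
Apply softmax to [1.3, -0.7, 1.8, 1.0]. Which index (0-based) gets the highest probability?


Softmax is a monotonic transformation, so it preserves the argmax.
We need to find the index of the maximum logit.
Index 0: 1.3
Index 1: -0.7
Index 2: 1.8
Index 3: 1.0
Maximum logit = 1.8 at index 2

2


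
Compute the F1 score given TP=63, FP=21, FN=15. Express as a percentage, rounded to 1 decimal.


Precision = TP / (TP + FP) = 63 / 84 = 0.75
Recall = TP / (TP + FN) = 63 / 78 = 0.8077
F1 = 2 * P * R / (P + R)
= 2 * 0.75 * 0.8077 / (0.75 + 0.8077)
= 1.2115 / 1.5577
= 0.7778
As percentage: 77.8%

77.8


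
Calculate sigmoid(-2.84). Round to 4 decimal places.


sigmoid(z) = 1 / (1 + exp(-z))
exp(-(-2.84)) = exp(2.84) = 17.1158
1 + 17.1158 = 18.1158
1 / 18.1158 = 0.0552

0.0552


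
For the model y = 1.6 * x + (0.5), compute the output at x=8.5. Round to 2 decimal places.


y = 1.6 * 8.5 + (0.5)
= 13.6 + (0.5)
= 14.10

14.10


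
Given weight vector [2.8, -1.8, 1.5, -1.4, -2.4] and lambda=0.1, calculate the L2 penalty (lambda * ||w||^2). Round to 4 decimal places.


Squaring each weight:
2.8^2 = 7.84
(-1.8)^2 = 3.24
1.5^2 = 2.25
(-1.4)^2 = 1.96
(-2.4)^2 = 5.76
Sum of squares = 21.05
Penalty = 0.1 * 21.05 = 2.1050

2.1050


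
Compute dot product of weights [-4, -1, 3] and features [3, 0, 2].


Element-wise products:
-4 * 3 = -12
-1 * 0 = 0
3 * 2 = 6
Sum = -12 + 0 + 6
= -6

-6


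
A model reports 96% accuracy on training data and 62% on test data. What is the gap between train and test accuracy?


Gap = train_accuracy - test_accuracy
= 96 - 62
= 34%
This large gap strongly indicates overfitting.

34


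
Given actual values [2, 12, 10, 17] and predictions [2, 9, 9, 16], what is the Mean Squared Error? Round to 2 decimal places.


Differences: [0, 3, 1, 1]
Squared errors: [0, 9, 1, 1]
Sum of squared errors = 11
MSE = 11 / 4 = 2.75

2.75


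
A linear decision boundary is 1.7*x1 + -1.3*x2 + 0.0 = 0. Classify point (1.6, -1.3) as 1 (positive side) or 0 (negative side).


Compute 1.7 * 1.6 + -1.3 * -1.3 + 0.0
= 2.72 + 1.69 + 0.0
= 4.41
Since 4.41 >= 0, the point is on the positive side.

1


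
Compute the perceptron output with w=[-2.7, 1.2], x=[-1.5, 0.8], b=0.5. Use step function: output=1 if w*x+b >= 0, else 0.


z = w . x + b
= -2.7*-1.5 + 1.2*0.8 + 0.5
= 4.05 + 0.96 + 0.5
= 5.01 + 0.5
= 5.51
Since z = 5.51 >= 0, output = 1

1


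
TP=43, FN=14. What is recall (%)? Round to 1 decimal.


Recall = TP / (TP + FN) * 100
= 43 / (43 + 14)
= 43 / 57
= 0.7544
= 75.4%

75.4


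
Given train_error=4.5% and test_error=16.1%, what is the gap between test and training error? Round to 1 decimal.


Generalization gap = test_error - train_error
= 16.1 - 4.5
= 11.6%
A large gap suggests overfitting.

11.6


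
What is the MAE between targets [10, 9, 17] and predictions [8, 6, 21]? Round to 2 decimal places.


Absolute errors: [2, 3, 4]
Sum of absolute errors = 9
MAE = 9 / 3 = 3.00

3.00


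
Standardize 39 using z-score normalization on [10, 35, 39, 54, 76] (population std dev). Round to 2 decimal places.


Mean = (10 + 35 + 39 + 54 + 76) / 5 = 42.8
Variance = sum((x_i - mean)^2) / n = 475.76
Std = sqrt(475.76) = 21.8119
Z = (x - mean) / std
= (39 - 42.8) / 21.8119
= -3.8 / 21.8119
= -0.17

-0.17


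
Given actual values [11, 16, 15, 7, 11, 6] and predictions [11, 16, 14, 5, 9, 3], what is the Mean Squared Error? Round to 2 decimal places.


Differences: [0, 0, 1, 2, 2, 3]
Squared errors: [0, 0, 1, 4, 4, 9]
Sum of squared errors = 18
MSE = 18 / 6 = 3.00

3.00


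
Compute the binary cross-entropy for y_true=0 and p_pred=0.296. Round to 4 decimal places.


For y=0: Loss = -log(1-p)
= -log(1 - 0.296)
= -log(0.704)
= -(-0.351)
= 0.3510

0.3510


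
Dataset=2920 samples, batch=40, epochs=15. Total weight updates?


Iterations per epoch = 2920 / 40 = 73
Total updates = iterations_per_epoch * epochs
= 73 * 15
= 1095

1095


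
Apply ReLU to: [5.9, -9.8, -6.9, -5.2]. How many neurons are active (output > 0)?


ReLU(x) = max(0, x) for each element:
ReLU(5.9) = 5.9
ReLU(-9.8) = 0
ReLU(-6.9) = 0
ReLU(-5.2) = 0
Active neurons (>0): 1

1


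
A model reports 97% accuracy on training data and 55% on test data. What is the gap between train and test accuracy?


Gap = train_accuracy - test_accuracy
= 97 - 55
= 42%
This large gap strongly indicates overfitting.

42


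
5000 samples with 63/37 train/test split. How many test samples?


Train samples = 5000 * 63% = 3150
Test samples = 5000 - 3150
= 1850

1850


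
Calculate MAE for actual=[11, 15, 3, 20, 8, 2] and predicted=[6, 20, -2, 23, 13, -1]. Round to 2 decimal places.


Absolute errors: [5, 5, 5, 3, 5, 3]
Sum of absolute errors = 26
MAE = 26 / 6 = 4.33

4.33


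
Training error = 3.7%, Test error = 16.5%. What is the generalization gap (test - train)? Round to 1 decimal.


Generalization gap = test_error - train_error
= 16.5 - 3.7
= 12.8%
A large gap suggests overfitting.

12.8


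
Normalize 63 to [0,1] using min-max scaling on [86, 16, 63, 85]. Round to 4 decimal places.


Min = 16, Max = 86
Range = 86 - 16 = 70
Scaled = (x - min) / (max - min)
= (63 - 16) / 70
= 47 / 70
= 0.6714

0.6714


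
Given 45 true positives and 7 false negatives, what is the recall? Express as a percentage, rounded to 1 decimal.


Recall = TP / (TP + FN) * 100
= 45 / (45 + 7)
= 45 / 52
= 0.8654
= 86.5%

86.5


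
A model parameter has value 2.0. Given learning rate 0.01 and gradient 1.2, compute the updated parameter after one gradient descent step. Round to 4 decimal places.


w_new = w_old - lr * gradient
= 2.0 - 0.01 * 1.2
= 2.0 - (0.012)
= 1.9880

1.9880


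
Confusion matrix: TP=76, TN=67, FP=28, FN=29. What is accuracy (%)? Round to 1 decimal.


Accuracy = (TP + TN) / (TP + TN + FP + FN) * 100
= (76 + 67) / (76 + 67 + 28 + 29)
= 143 / 200
= 0.715
= 71.5%

71.5


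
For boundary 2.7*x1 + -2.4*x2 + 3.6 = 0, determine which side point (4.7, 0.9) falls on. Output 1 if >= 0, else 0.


Compute 2.7 * 4.7 + -2.4 * 0.9 + 3.6
= 12.69 + -2.16 + 3.6
= 14.13
Since 14.13 >= 0, the point is on the positive side.

1


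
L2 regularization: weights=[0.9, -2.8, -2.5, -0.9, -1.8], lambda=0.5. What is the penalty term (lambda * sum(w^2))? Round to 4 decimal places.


Squaring each weight:
0.9^2 = 0.81
(-2.8)^2 = 7.84
(-2.5)^2 = 6.25
(-0.9)^2 = 0.81
(-1.8)^2 = 3.24
Sum of squares = 18.95
Penalty = 0.5 * 18.95 = 9.4750

9.4750


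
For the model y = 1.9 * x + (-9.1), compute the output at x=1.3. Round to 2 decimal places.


y = 1.9 * 1.3 + (-9.1)
= 2.47 + (-9.1)
= -6.63

-6.63


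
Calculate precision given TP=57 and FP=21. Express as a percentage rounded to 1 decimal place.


Precision = TP / (TP + FP) * 100
= 57 / (57 + 21)
= 57 / 78
= 0.7308
= 73.1%

73.1


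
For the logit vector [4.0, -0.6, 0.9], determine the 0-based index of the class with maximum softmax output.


Softmax is a monotonic transformation, so it preserves the argmax.
We need to find the index of the maximum logit.
Index 0: 4.0
Index 1: -0.6
Index 2: 0.9
Maximum logit = 4.0 at index 0

0


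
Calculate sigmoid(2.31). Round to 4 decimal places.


sigmoid(z) = 1 / (1 + exp(-z))
exp(-(2.31)) = exp(-2.31) = 0.0993
1 + 0.0993 = 1.0993
1 / 1.0993 = 0.9097

0.9097


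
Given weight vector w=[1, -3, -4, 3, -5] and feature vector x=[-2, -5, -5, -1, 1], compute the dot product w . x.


Element-wise products:
1 * -2 = -2
-3 * -5 = 15
-4 * -5 = 20
3 * -1 = -3
-5 * 1 = -5
Sum = -2 + 15 + 20 + -3 + -5
= 25

25


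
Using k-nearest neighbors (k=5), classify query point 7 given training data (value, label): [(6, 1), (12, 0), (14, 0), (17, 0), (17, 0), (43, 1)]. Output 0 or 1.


Distances from query 7:
Point 6 (class 1): distance = 1
Point 12 (class 0): distance = 5
Point 14 (class 0): distance = 7
Point 17 (class 0): distance = 10
Point 17 (class 0): distance = 10
K=5 nearest neighbors: classes = [1, 0, 0, 0, 0]
Votes for class 1: 1 / 5
Majority vote => class 0

0


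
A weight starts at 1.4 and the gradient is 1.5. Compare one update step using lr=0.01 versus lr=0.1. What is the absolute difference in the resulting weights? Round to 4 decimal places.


With lr=0.01: w_new = 1.4 - 0.01 * 1.5 = 1.385
With lr=0.1: w_new = 1.4 - 0.1 * 1.5 = 1.25
Absolute difference = |1.385 - 1.25|
= 0.1350

0.1350


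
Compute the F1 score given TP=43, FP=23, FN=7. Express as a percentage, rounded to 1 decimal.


Precision = TP / (TP + FP) = 43 / 66 = 0.6515
Recall = TP / (TP + FN) = 43 / 50 = 0.86
F1 = 2 * P * R / (P + R)
= 2 * 0.6515 * 0.86 / (0.6515 + 0.86)
= 1.1206 / 1.5115
= 0.7414
As percentage: 74.1%

74.1


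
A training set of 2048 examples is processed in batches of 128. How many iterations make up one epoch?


Iterations per epoch = dataset_size / batch_size
= 2048 / 128
= 16

16


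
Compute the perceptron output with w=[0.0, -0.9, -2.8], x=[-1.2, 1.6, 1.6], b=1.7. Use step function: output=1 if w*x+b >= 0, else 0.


z = w . x + b
= 0.0*-1.2 + -0.9*1.6 + -2.8*1.6 + 1.7
= -0.0 + -1.44 + -4.48 + 1.7
= -5.92 + 1.7
= -4.22
Since z = -4.22 < 0, output = 0

0
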